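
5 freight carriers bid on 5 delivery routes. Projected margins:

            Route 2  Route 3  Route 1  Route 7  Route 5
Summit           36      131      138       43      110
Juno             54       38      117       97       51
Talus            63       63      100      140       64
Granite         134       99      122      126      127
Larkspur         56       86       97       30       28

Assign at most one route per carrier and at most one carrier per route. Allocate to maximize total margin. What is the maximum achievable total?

Optimal: Summit→Route 5 ($110k), Juno→Route 1 ($117k), Talus→Route 7 ($140k), Granite→Route 2 ($134k), Larkspur→Route 3 ($86k) — total 110+117+140+134+86 = $587k.
Row-greedy (each carrier in turn takes its best remaining route) gives $519k, worse by 68.
Swapping Juno↔Larkspur (Juno→Route 3 $38k, Larkspur→Route 1 $97k) loses 68.
No other one-to-one assignment exceeds $587k.

Max total: $587k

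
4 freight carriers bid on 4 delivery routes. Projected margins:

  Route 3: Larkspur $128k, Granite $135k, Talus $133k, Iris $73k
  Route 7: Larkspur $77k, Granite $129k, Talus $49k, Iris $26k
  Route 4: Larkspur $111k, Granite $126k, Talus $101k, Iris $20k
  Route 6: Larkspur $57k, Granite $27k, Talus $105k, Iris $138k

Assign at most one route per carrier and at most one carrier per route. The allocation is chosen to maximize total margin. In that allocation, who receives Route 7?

Granite receives Route 7.

Optimal: Larkspur→Route 4 ($111k), Granite→Route 7 ($129k), Talus→Route 3 ($133k), Iris→Route 6 ($138k) — total 111+129+133+138 = $511k.
Column-greedy (each route in turn goes to its best remaining carrier) gives $451k, worse by 60.
Next-best assignment: Larkspur→Route 3, Granite→Route 7, Talus→Route 4, Iris→Route 6 = $496k.
Granite's own top route is Route 3 ($135k), but forcing Granite→Route 3 and reassigning the rest optimally gives only $451k — worse by 60.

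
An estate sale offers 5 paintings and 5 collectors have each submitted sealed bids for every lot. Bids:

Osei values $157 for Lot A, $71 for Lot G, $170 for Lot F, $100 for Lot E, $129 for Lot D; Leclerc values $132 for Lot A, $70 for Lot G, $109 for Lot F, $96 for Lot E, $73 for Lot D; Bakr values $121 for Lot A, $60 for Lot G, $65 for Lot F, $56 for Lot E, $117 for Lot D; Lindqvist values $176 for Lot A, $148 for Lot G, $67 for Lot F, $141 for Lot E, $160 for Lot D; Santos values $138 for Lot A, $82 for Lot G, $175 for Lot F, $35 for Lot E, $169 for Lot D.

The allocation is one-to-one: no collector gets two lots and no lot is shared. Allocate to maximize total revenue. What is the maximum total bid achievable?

Optimal: Osei→Lot F ($170), Leclerc→Lot E ($96), Bakr→Lot A ($121), Lindqvist→Lot G ($148), Santos→Lot D ($169) — total 170+96+121+148+169 = $704.
Row-greedy (each collector in turn takes its best remaining lot) gives $602, worse by 102.
Next-best assignment: Osei→Lot A, Leclerc→Lot E, Bakr→Lot D, Lindqvist→Lot G, Santos→Lot F = $693.
Checked against all permutations: $704 is optimal.

Maximum total: $704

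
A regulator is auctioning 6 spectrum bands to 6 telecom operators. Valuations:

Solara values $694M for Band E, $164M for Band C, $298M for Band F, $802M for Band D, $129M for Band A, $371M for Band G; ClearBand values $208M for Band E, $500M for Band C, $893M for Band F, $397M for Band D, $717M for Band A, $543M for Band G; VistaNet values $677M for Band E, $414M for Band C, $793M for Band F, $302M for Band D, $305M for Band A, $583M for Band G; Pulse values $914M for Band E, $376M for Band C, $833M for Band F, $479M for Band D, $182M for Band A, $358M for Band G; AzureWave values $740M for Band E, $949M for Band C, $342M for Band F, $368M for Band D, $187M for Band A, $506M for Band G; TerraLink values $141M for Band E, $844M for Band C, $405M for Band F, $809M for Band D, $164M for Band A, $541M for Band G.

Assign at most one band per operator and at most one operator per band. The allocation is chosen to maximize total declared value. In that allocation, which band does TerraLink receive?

TerraLink receives Band G.

This is a one-to-one assignment (maximum-weight bipartite matching).
Optimal: Solara→Band D ($802M), ClearBand→Band A ($717M), VistaNet→Band F ($793M), Pulse→Band E ($914M), AzureWave→Band C ($949M), TerraLink→Band G ($541M) — total 802+717+793+914+949+541 = $4716M.
Row-greedy (each operator in turn takes its best remaining band) gives $3418M, worse by 1298.
Next-best assignment: Solara→Band E, ClearBand→Band A, VistaNet→Band G, Pulse→Band F, AzureWave→Band C, TerraLink→Band D = $4585M.
No other one-to-one assignment exceeds $4716M.
TerraLink's own top band is Band C ($844M), but forcing TerraLink→Band C and reassigning the rest optimally gives only $4576M — worse by 140.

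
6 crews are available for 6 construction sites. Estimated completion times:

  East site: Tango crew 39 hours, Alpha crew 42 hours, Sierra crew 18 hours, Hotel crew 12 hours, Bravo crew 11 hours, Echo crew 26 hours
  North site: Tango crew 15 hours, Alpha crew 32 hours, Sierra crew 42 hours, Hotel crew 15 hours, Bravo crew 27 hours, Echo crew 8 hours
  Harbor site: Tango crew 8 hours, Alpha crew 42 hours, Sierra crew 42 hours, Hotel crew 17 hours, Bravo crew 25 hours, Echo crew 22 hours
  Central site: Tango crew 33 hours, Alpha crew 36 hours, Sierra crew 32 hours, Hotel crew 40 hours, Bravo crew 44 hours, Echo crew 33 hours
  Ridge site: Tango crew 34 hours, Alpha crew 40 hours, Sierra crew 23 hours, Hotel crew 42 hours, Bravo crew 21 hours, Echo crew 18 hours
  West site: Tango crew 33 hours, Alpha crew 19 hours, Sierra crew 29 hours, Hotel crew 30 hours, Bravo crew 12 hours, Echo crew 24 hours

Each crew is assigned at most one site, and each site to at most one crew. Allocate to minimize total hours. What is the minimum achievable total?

This is the linear assignment problem.
Optimal: Tango crew→Harbor site (8 hours), Alpha crew→Central site (36 hours), Sierra crew→Ridge site (23 hours), Hotel crew→East site (12 hours), Bravo crew→West site (12 hours), Echo crew→North site (8 hours) — total 8+36+23+12+12+8 = 99 hours.
Min-entry greedy (repeatedly take the single cheapest remaining cell) gives 109 hours, worse by 10.
Swapping Bravo crew↔Alpha crew (Bravo crew→Central site 44 hours, Alpha crew→West site 19 hours) adds 15.

Min total: 99 hours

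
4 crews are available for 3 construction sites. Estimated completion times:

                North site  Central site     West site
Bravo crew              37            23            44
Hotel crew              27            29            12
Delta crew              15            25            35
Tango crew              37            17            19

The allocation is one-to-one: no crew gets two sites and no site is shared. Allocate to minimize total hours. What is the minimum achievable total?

Optimal: Delta crew→North site (15 hours), Tango crew→Central site (17 hours), Hotel crew→West site (12 hours) — total 15+17+12 = 44 hours.
Row-greedy (each crew in turn takes its cheapest remaining site) gives 50 hours, worse by 6.
Next-best assignment: Delta crew→North site, Bravo crew→Central site, Hotel crew→West site = 50 hours.
Every other assignment is strictly worse.

Minimum total: 44 hours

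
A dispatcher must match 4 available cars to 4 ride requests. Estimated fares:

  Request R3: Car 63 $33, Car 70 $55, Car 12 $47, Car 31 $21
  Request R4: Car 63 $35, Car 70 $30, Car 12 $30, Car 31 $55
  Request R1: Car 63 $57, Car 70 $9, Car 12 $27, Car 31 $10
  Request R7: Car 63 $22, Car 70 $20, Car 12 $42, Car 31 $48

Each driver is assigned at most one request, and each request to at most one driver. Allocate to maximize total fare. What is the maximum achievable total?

Maximum total: $209

Treat this as an assignment problem: match each driver to one request.
Optimal: Car 63→Request R1 ($57), Car 70→Request R3 ($55), Car 12→Request R7 ($42), Car 31→Request R4 ($55) — total 57+55+42+55 = $209.
Next-best assignment: Car 63→Request R1, Car 70→Request R3, Car 12→Request R4, Car 31→Request R7 = $190.
Swapping Car 31↔Car 70 (Car 31→Request R3 $21, Car 70→Request R4 $30) loses 59.
No other one-to-one assignment exceeds $209.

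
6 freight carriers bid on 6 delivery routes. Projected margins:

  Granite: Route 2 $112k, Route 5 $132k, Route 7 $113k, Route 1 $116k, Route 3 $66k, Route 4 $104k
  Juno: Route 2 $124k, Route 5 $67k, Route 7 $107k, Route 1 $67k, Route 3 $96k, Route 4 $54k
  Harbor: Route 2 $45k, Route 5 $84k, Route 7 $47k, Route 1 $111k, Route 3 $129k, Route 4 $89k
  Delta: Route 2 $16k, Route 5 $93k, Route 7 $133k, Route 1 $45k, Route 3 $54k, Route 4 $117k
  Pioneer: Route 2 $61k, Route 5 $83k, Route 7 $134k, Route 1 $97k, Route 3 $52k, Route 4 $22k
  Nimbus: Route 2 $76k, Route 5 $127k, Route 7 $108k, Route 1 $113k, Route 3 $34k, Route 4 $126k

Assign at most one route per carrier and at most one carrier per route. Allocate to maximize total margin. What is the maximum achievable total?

This is a one-to-one assignment (maximum-weight bipartite matching).
Optimal: Granite→Route 5 ($132k), Juno→Route 2 ($124k), Harbor→Route 3 ($129k), Delta→Route 4 ($117k), Pioneer→Route 7 ($134k), Nimbus→Route 1 ($113k) — total 132+124+129+117+134+113 = $749k.
Max-entry greedy (repeatedly take the single best remaining cell) gives $690k, worse by 59.
Next-best assignment: Granite→Route 1, Juno→Route 2, Harbor→Route 3, Delta→Route 4, Pioneer→Route 7, Nimbus→Route 5 = $747k.
Swapping Delta↔Pioneer (Delta→Route 7 $133k, Pioneer→Route 4 $22k) loses 96.

Maximum total: $749k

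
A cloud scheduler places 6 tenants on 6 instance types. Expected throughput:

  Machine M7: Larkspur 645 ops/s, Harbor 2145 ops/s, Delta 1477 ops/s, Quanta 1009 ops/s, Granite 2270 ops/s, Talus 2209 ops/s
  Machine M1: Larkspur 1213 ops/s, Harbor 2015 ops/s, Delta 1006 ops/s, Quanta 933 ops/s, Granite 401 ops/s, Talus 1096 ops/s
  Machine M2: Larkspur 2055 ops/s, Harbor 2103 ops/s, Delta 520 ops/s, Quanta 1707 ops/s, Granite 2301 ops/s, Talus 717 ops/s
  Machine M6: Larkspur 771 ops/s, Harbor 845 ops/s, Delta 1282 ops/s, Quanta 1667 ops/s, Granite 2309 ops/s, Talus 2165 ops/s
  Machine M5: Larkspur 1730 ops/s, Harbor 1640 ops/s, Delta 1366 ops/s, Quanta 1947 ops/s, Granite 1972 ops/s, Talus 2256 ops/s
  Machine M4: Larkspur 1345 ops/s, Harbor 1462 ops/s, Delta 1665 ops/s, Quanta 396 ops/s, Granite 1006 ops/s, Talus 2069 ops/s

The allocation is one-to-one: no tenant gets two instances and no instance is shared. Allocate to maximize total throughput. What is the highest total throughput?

This is a one-to-one assignment (maximum-weight bipartite matching).
Optimal: Larkspur→Machine M2 (2055 ops/s), Harbor→Machine M1 (2015 ops/s), Delta→Machine M4 (1665 ops/s), Quanta→Machine M5 (1947 ops/s), Granite→Machine M6 (2309 ops/s), Talus→Machine M7 (2209 ops/s) — total 2055+2015+1665+1947+2309+2209 = 12200 ops/s.
Column-greedy (each instance in turn goes to its best remaining tenant) gives 12117 ops/s, worse by 83.
Swapping Granite↔Quanta (Granite→Machine M5 1972 ops/s, Quanta→Machine M6 1667 ops/s) loses 617.

Max total: 12200 ops/s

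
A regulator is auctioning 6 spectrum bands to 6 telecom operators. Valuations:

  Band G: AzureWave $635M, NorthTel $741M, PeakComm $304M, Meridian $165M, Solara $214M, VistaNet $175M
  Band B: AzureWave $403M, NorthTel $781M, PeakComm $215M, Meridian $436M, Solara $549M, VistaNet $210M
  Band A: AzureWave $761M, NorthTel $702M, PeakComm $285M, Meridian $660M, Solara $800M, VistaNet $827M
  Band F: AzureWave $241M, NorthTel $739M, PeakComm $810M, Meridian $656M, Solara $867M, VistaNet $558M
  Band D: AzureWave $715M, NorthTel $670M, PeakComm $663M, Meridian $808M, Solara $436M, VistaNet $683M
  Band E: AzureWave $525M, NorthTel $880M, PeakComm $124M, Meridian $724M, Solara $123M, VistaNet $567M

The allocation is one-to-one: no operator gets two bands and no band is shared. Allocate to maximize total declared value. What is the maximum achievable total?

Maximum total: $4509M

Optimal: AzureWave→Band G ($635M), NorthTel→Band E ($880M), PeakComm→Band F ($810M), Meridian→Band D ($808M), Solara→Band B ($549M), VistaNet→Band A ($827M) — total 635+880+810+808+549+827 = $4509M.
Row-greedy (each operator in turn takes its best remaining band) gives $3983M, worse by 526.
Next-best assignment: AzureWave→Band G, NorthTel→Band B, PeakComm→Band D, Meridian→Band E, Solara→Band F, VistaNet→Band A = $4497M.
No other one-to-one assignment exceeds $4509M.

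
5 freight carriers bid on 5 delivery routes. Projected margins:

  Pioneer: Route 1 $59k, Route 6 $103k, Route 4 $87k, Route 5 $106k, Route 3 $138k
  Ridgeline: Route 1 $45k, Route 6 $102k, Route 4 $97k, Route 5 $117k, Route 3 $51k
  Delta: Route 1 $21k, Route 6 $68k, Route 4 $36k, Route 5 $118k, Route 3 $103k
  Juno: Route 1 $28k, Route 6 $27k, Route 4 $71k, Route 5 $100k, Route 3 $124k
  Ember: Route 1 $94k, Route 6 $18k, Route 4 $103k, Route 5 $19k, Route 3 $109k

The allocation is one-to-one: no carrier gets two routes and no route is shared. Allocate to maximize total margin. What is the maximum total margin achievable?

Maximum total: $536k

Optimal: Pioneer→Route 6 ($103k), Ridgeline→Route 4 ($97k), Delta→Route 5 ($118k), Juno→Route 3 ($124k), Ember→Route 1 ($94k) — total 103+97+118+124+94 = $536k.
Max-entry greedy (repeatedly take the single best remaining cell) gives $489k, worse by 47.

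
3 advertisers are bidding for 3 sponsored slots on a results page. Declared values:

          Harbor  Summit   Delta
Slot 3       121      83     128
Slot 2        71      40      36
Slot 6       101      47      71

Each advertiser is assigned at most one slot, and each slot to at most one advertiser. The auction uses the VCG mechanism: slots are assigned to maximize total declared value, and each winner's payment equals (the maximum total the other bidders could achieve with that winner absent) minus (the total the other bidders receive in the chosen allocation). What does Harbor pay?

Harbor pays $7.

Efficient allocation: Harbor→Slot 6 ($101), Summit→Slot 2 ($40), Delta→Slot 3 ($128); total welfare W = $269.
Harbor receives Slot 6 at value $101, so the others get W − 101 = $168.
Without Harbor: best allocation of the remaining 2 bidders over all 3 slots is Summit→Slot 6 ($47), Delta→Slot 3 ($128), total $175.
VCG payment = (others' best without Harbor) − (others' welfare with Harbor) = 175 − 168 = $7.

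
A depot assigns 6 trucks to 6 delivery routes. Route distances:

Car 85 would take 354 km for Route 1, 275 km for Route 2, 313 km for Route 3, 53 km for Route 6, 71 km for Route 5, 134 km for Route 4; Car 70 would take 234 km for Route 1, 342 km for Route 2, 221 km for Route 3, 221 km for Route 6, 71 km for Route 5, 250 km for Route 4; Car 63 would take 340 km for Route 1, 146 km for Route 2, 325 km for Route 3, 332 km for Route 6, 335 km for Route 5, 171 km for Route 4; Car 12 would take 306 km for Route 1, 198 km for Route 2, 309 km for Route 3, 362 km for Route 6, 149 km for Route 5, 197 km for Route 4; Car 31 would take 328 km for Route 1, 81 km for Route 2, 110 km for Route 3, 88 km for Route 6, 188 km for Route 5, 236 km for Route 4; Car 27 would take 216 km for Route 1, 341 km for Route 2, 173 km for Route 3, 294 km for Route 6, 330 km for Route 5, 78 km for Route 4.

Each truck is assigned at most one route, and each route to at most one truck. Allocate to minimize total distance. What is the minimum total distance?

This is a one-to-one assignment (minimum-cost bipartite matching).
Optimal: Car 85→Route 6 (53 km), Car 70→Route 5 (71 km), Car 63→Route 2 (146 km), Car 12→Route 1 (306 km), Car 31→Route 3 (110 km), Car 27→Route 4 (78 km) — total 53+71+146+306+110+78 = 764 km.
Column-greedy (each route in turn goes to its cheapest remaining truck) gives 891 km, worse by 127.

Min total: 764 km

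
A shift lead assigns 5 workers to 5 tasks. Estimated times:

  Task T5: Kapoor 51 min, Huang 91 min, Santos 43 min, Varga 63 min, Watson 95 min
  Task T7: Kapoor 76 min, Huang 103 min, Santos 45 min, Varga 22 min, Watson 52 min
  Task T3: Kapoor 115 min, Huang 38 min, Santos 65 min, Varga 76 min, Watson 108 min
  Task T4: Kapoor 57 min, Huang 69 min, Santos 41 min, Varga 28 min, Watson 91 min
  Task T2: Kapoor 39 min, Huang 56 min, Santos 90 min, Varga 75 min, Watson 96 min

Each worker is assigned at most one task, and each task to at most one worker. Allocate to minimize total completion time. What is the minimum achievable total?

Minimum total: 200 min

Optimal: Kapoor→Task T2 (39 min), Huang→Task T3 (38 min), Santos→Task T5 (43 min), Varga→Task T4 (28 min), Watson→Task T7 (52 min) — total 39+38+43+28+52 = 200 min.
Column-greedy (each task in turn goes to its cheapest remaining worker) gives 256 min, worse by 56.
Next-best assignment: Kapoor→Task T2, Huang→Task T3, Santos→Task T5, Varga→Task T7, Watson→Task T4 = 233 min.
Checked against all permutations: 200 min is optimal.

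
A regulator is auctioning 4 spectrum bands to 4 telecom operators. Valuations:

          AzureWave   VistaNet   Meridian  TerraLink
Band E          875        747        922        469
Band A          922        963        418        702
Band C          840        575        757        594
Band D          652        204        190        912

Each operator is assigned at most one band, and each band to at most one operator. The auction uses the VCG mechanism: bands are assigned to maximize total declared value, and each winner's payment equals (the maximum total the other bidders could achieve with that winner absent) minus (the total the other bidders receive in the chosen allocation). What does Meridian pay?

Efficient allocation: AzureWave→Band C ($840M), VistaNet→Band A ($963M), Meridian→Band E ($922M), TerraLink→Band D ($912M); total welfare W = $3637M.
Meridian receives Band E at value $922M, so the others get W − 922 = $2715M.
Without Meridian: best allocation of the remaining 3 bidders over all 4 bands is AzureWave→Band E ($875M), VistaNet→Band A ($963M), TerraLink→Band D ($912M), total $2750M.
VCG payment = (others' best without Meridian) − (others' welfare with Meridian) = 2750 − 2715 = $35M.

Meridian pays $35M.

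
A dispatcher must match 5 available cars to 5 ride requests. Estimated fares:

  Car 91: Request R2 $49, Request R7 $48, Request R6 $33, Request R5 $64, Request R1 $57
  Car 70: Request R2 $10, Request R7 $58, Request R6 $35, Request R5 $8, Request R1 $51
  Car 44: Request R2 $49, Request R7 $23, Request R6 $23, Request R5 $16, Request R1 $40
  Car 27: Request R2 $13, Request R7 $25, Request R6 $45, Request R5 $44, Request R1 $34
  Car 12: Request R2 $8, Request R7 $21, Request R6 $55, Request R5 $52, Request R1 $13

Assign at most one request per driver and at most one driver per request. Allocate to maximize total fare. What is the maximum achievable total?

Max total: $263

Optimal: Car 91→Request R1 ($57), Car 70→Request R7 ($58), Car 44→Request R2 ($49), Car 27→Request R5 ($44), Car 12→Request R6 ($55) — total 57+58+49+44+55 = $263.
Row-greedy (each driver in turn takes its best remaining request) gives $229, worse by 34.
Next-best assignment: Car 91→Request R1, Car 70→Request R7, Car 44→Request R2, Car 27→Request R6, Car 12→Request R5 = $261.
Checked against all permutations: $263 is optimal.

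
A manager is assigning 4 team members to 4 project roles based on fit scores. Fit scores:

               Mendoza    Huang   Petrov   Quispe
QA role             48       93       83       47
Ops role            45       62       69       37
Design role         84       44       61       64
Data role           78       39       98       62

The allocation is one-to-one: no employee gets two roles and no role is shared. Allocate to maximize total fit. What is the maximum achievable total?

Max total: 312 pts

Optimal: Mendoza→Design role (84 pts), Huang→QA role (93 pts), Petrov→Data role (98 pts), Quispe→Ops role (37 pts) — total 84+93+98+37 = 312 pts.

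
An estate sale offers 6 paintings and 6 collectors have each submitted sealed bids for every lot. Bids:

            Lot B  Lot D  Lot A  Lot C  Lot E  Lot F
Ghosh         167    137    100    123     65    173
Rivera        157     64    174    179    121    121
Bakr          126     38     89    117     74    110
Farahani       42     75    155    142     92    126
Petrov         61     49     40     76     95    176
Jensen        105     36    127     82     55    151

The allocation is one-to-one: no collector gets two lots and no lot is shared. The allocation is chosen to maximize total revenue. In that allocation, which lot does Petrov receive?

Petrov receives Lot E.

Optimal: Ghosh→Lot D ($137), Rivera→Lot C ($179), Bakr→Lot B ($126), Farahani→Lot A ($155), Petrov→Lot E ($95), Jensen→Lot F ($151) — total 137+179+126+155+95+151 = $843.
Column-greedy (each lot in turn goes to its best remaining collector) gives $779, worse by 64.
No other one-to-one assignment exceeds $843.
Petrov's own top lot is Lot F ($176), but forcing Petrov→Lot F and reassigning the rest optimally gives only $837 — worse by 6.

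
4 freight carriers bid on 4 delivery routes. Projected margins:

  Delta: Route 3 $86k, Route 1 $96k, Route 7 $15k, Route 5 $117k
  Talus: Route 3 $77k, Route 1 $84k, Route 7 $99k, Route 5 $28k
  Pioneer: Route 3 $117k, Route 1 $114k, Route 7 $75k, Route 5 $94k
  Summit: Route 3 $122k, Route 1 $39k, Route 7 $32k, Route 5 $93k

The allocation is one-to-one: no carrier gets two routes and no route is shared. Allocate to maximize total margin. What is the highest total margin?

Maximum total: $452k

This is a one-to-one assignment (maximum-weight bipartite matching).
Optimal: Delta→Route 5 ($117k), Talus→Route 7 ($99k), Pioneer→Route 1 ($114k), Summit→Route 3 ($122k) — total 117+99+114+122 = $452k.
Next-best assignment: Delta→Route 1, Talus→Route 7, Pioneer→Route 5, Summit→Route 3 = $411k.
Swapping Pioneer↔Talus (Pioneer→Route 7 $75k, Talus→Route 1 $84k) loses 54.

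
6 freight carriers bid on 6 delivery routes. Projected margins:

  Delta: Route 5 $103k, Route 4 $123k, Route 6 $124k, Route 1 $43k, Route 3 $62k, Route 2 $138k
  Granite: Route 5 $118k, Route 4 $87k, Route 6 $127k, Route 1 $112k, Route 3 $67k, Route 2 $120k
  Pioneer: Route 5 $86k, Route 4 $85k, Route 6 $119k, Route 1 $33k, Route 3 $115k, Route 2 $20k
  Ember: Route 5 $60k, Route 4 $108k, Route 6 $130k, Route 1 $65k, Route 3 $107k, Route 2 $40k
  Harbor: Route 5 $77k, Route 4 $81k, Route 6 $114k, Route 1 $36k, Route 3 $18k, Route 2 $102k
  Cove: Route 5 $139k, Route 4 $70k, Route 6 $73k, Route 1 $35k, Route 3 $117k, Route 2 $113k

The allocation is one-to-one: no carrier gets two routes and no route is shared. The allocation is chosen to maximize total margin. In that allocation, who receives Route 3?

Pioneer receives Route 3.

Treat this as an assignment problem: match each carrier to one route.
Optimal: Delta→Route 2 ($138k), Granite→Route 1 ($112k), Pioneer→Route 3 ($115k), Ember→Route 4 ($108k), Harbor→Route 6 ($114k), Cove→Route 5 ($139k) — total 138+112+115+108+114+139 = $726k.
Row-greedy (each carrier in turn takes its best remaining route) gives $600k, worse by 126.
Every other assignment is strictly worse.
Pioneer's own top route is Route 6 ($119k), but forcing Pioneer→Route 6 and reassigning the rest optimally gives only $702k — worse by 24.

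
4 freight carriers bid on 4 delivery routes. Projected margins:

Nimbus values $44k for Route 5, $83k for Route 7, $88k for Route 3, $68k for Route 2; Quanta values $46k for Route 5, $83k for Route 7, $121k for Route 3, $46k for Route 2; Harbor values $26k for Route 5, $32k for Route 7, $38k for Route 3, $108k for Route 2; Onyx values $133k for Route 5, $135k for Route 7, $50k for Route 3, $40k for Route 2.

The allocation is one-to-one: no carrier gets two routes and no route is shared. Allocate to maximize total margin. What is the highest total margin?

This is the linear assignment problem.
Optimal: Nimbus→Route 7 ($83k), Quanta→Route 3 ($121k), Harbor→Route 2 ($108k), Onyx→Route 5 ($133k) — total 83+121+108+133 = $445k.

Maximum total: $445k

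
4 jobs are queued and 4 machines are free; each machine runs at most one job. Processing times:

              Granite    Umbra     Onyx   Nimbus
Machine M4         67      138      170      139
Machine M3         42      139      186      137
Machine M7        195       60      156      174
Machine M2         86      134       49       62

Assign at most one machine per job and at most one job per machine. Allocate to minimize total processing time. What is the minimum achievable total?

Minimum total: 290 min

Optimal: Granite→Machine M3 (42 min), Umbra→Machine M7 (60 min), Onyx→Machine M2 (49 min), Nimbus→Machine M4 (139 min) — total 42+60+49+139 = 290 min.
Column-greedy (each machine in turn goes to its cheapest remaining job) gives 313 min, worse by 23.
Next-best assignment: Granite→Machine M4, Umbra→Machine M7, Onyx→Machine M2, Nimbus→Machine M3 = 313 min.
Swapping Umbra↔Granite (Umbra→Machine M3 139 min, Granite→Machine M7 195 min) adds 232.
No other one-to-one assignment undercuts 290 min.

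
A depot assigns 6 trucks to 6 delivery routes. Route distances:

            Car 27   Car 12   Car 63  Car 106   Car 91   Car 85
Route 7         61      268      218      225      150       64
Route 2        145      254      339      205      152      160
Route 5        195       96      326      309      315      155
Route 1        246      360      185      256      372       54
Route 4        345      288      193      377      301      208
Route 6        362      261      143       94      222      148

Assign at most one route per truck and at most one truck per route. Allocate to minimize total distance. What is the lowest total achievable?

Minimum total: 650 km

Optimal: Car 27→Route 7 (61 km), Car 12→Route 5 (96 km), Car 63→Route 4 (193 km), Car 106→Route 6 (94 km), Car 91→Route 2 (152 km), Car 85→Route 1 (54 km) — total 61+96+193+94+152+54 = 650 km.
Row-greedy (each truck in turn takes its cheapest remaining route) gives 860 km, worse by 210.
Next-best assignment: Car 27→Route 2, Car 12→Route 5, Car 63→Route 4, Car 106→Route 6, Car 91→Route 7, Car 85→Route 1 = 732 km.
Swapping Car 27↔Car 106 (Car 27→Route 6 362 km, Car 106→Route 7 225 km) adds 432.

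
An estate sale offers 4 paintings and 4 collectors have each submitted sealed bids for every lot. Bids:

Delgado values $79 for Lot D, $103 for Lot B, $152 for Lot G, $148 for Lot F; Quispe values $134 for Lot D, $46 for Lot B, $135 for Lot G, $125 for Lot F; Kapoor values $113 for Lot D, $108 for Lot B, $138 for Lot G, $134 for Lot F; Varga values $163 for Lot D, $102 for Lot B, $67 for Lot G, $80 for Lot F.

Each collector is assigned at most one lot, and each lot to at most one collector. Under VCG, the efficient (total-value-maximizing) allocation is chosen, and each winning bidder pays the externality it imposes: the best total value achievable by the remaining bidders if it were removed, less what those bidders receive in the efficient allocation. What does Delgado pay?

Delgado pays $26.

Efficient allocation: Delgado→Lot F ($148), Quispe→Lot G ($135), Kapoor→Lot B ($108), Varga→Lot D ($163); total welfare W = $554.
Delgado receives Lot F at value $148, so the others get W − 148 = $406.
Without Delgado: best allocation of the remaining 3 bidders over all 4 lots is Quispe→Lot G ($135), Kapoor→Lot F ($134), Varga→Lot D ($163), total $432.
VCG payment = (others' best without Delgado) − (others' welfare with Delgado) = 432 − 406 = $26.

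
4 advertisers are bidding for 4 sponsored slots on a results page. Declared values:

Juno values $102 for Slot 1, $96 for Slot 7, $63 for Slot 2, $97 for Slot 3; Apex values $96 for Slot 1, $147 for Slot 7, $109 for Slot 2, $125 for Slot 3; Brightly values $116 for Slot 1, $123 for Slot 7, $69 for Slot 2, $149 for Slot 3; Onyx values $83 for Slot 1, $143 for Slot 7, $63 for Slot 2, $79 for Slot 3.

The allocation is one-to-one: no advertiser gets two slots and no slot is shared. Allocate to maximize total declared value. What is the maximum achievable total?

This is a one-to-one assignment (maximum-weight bipartite matching).
Optimal: Juno→Slot 1 ($102), Apex→Slot 2 ($109), Brightly→Slot 3 ($149), Onyx→Slot 7 ($143) — total 102+109+149+143 = $503.
Column-greedy (each slot in turn goes to its best remaining advertiser) gives $405, worse by 98.
Next-best assignment: Juno→Slot 3, Apex→Slot 2, Brightly→Slot 1, Onyx→Slot 7 = $465.
Swapping Onyx↔Juno (Onyx→Slot 1 $83, Juno→Slot 7 $96) loses 66.

Maximum total: $503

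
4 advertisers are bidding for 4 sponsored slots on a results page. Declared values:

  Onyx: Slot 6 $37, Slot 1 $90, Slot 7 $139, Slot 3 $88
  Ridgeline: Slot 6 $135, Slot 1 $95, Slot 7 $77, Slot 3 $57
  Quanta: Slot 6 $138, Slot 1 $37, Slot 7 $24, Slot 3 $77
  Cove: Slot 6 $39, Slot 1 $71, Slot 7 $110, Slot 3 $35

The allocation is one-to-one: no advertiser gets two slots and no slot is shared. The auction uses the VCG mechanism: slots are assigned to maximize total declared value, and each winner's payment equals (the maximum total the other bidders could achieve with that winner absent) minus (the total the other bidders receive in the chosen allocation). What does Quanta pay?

Efficient allocation: Onyx→Slot 3 ($88), Ridgeline→Slot 1 ($95), Quanta→Slot 6 ($138), Cove→Slot 7 ($110); total welfare W = $431.
Quanta receives Slot 6 at value $138, so the others get W − 138 = $293.
Without Quanta: best allocation of the remaining 3 bidders over all 4 slots is Onyx→Slot 7 ($139), Ridgeline→Slot 6 ($135), Cove→Slot 1 ($71), total $345.
VCG payment = (others' best without Quanta) − (others' welfare with Quanta) = 345 − 293 = $52.

Quanta pays $52.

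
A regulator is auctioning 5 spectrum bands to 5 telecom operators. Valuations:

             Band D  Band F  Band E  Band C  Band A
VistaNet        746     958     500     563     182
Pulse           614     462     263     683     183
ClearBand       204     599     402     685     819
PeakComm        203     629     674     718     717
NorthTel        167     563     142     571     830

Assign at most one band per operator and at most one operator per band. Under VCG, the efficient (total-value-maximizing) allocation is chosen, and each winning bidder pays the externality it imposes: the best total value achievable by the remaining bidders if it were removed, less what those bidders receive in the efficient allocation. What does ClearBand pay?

Efficient allocation: VistaNet→Band F ($958M), Pulse→Band D ($614M), ClearBand→Band C ($685M), PeakComm→Band E ($674M), NorthTel→Band A ($830M); total welfare W = $3761M.
ClearBand receives Band C at value $685M, so the others get W − 685 = $3076M.
Without ClearBand: best allocation of the remaining 4 bidders over all 5 bands is VistaNet→Band F ($958M), Pulse→Band C ($683M), PeakComm→Band E ($674M), NorthTel→Band A ($830M), total $3145M.
VCG payment = (others' best without ClearBand) − (others' welfare with ClearBand) = 3145 − 3076 = $69M.

ClearBand pays $69M.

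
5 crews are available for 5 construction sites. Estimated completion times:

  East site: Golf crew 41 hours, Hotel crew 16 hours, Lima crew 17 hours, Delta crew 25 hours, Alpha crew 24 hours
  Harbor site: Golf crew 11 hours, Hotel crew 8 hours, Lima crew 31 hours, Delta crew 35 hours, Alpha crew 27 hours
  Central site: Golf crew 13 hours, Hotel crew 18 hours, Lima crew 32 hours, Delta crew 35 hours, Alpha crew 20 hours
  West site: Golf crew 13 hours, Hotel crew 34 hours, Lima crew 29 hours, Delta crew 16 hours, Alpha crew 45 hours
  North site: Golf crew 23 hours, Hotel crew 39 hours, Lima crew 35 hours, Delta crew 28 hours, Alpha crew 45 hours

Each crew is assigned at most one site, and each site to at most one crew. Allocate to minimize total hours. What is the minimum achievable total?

Minimum total: 84 hours

Optimal: Golf crew→North site (23 hours), Hotel crew→Harbor site (8 hours), Lima crew→East site (17 hours), Delta crew→West site (16 hours), Alpha crew→Central site (20 hours) — total 23+8+17+16+20 = 84 hours.
Column-greedy (each site in turn goes to its cheapest remaining crew) gives 98 hours, worse by 14.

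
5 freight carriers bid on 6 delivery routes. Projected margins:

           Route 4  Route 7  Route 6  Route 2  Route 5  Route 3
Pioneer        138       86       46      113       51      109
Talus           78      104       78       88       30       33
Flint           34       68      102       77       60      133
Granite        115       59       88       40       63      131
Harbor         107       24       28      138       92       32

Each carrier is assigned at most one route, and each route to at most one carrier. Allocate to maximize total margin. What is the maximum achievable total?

Maximum total: $613k

Optimal: Pioneer→Route 4 ($138k), Talus→Route 7 ($104k), Flint→Route 6 ($102k), Granite→Route 3 ($131k), Harbor→Route 2 ($138k) — total 138+104+102+131+138 = $613k.
Column-greedy (each route in turn goes to its best remaining carrier) gives $545k, worse by 68.
Swapping Pioneer↔Harbor (Pioneer→Route 2 $113k, Harbor→Route 4 $107k) loses 56.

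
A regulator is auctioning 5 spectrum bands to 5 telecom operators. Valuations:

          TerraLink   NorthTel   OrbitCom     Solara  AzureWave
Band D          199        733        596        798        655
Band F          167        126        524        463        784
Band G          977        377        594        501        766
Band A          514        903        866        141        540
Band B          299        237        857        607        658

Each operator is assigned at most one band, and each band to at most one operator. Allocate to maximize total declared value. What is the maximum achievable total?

Optimal: TerraLink→Band G ($977M), NorthTel→Band A ($903M), OrbitCom→Band B ($857M), Solara→Band D ($798M), AzureWave→Band F ($784M) — total 977+903+857+798+784 = $4319M.
Checked against all permutations: $4319M is optimal.

Maximum total: $4319M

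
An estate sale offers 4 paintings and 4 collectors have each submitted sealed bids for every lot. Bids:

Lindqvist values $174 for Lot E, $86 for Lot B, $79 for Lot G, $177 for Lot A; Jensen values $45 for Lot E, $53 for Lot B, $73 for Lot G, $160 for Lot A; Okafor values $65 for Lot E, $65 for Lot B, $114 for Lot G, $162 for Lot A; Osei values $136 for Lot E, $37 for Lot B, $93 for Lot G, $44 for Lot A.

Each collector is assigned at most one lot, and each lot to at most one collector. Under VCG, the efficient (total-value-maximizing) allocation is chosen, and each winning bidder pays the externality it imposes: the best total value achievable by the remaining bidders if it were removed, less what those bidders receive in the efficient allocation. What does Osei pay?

Efficient allocation: Lindqvist→Lot B ($86), Jensen→Lot A ($160), Okafor→Lot G ($114), Osei→Lot E ($136); total welfare W = $496.
Osei receives Lot E at value $136, so the others get W − 136 = $360.
Without Osei: best allocation of the remaining 3 bidders over all 4 lots is Lindqvist→Lot E ($174), Jensen→Lot A ($160), Okafor→Lot G ($114), total $448.
VCG payment = (others' best without Osei) − (others' welfare with Osei) = 448 − 360 = $88.

Osei pays $88.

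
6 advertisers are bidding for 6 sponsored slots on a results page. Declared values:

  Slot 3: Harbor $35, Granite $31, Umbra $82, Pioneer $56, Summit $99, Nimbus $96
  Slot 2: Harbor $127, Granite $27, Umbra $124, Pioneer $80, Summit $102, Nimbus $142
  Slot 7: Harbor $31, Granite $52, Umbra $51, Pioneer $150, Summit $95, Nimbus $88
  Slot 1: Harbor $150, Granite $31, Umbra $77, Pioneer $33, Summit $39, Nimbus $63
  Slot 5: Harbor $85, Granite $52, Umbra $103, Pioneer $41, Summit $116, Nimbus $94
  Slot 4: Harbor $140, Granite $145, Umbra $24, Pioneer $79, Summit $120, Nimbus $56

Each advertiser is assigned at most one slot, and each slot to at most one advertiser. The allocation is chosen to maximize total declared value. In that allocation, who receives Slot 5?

Treat this as an assignment problem: match each advertiser to one slot.
Optimal: Harbor→Slot 1 ($150), Granite→Slot 4 ($145), Umbra→Slot 5 ($103), Pioneer→Slot 7 ($150), Summit→Slot 3 ($99), Nimbus→Slot 2 ($142) — total 150+145+103+150+99+142 = $789.
Row-greedy (each advertiser in turn takes its best remaining slot) gives $781, worse by 8.
Umbra's own top slot is Slot 2 ($124), but forcing Umbra→Slot 2 and reassigning the rest optimally gives only $781 — worse by 8.

Umbra receives Slot 5.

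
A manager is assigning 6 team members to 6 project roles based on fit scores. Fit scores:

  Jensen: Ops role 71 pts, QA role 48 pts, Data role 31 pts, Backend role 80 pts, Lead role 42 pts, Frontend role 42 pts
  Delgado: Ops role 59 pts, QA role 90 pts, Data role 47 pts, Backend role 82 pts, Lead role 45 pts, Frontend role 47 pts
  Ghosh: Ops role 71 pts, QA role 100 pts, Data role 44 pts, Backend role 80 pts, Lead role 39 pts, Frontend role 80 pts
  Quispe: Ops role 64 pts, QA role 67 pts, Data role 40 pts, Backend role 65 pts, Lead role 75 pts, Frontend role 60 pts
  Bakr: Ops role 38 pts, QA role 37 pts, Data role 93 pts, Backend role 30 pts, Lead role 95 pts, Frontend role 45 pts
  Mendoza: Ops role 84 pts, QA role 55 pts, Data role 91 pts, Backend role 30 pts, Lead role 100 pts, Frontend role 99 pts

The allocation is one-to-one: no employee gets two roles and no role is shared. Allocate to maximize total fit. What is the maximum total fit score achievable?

Optimal: Jensen→Ops role (71 pts), Delgado→Backend role (82 pts), Ghosh→QA role (100 pts), Quispe→Lead role (75 pts), Bakr→Data role (93 pts), Mendoza→Frontend role (99 pts) — total 71+82+100+75+93+99 = 520 pts.
Next-best assignment: Jensen→Ops role, Delgado→QA role, Ghosh→Backend role, Quispe→Lead role, Bakr→Data role, Mendoza→Frontend role = 508 pts.
Swapping Delgado↔Quispe (Delgado→Lead role 45 pts, Quispe→Backend role 65 pts) loses 47.

Maximum total: 520 pts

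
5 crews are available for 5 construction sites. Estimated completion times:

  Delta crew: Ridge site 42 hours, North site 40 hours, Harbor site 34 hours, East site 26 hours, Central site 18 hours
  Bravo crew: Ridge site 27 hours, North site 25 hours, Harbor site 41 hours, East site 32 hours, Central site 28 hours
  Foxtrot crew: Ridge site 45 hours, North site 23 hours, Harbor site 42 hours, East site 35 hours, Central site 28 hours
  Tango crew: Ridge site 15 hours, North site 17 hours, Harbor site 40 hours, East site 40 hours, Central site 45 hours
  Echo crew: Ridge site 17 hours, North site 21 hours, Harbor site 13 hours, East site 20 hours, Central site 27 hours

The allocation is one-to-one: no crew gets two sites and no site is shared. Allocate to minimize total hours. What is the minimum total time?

Optimal: Delta crew→Central site (18 hours), Bravo crew→East site (32 hours), Foxtrot crew→North site (23 hours), Tango crew→Ridge site (15 hours), Echo crew→Harbor site (13 hours) — total 18+32+23+15+13 = 101 hours.
Row-greedy (each crew in turn takes its cheapest remaining site) gives 106 hours, worse by 5.
Swapping Echo crew↔Bravo crew (Echo crew→East site 20 hours, Bravo crew→Harbor site 41 hours) adds 16.
Every other assignment is strictly worse.

Min total: 101 hours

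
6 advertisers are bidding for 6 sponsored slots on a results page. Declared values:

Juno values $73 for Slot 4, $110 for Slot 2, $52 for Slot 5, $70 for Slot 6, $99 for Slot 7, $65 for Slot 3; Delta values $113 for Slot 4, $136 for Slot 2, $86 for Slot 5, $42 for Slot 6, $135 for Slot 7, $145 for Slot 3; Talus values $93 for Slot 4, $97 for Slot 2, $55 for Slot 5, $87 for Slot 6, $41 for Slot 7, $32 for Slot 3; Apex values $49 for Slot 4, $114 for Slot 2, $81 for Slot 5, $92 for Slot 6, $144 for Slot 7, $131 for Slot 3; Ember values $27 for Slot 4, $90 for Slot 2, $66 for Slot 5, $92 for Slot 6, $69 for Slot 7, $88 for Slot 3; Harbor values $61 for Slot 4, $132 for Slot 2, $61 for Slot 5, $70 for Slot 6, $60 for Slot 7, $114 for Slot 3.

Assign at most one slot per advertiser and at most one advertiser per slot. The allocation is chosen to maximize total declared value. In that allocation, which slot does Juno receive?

Juno receives Slot 5.

Optimal: Juno→Slot 5 ($52), Delta→Slot 3 ($145), Talus→Slot 4 ($93), Apex→Slot 7 ($144), Ember→Slot 6 ($92), Harbor→Slot 2 ($132) — total 52+145+93+144+92+132 = $658.
Row-greedy (each advertiser in turn takes its best remaining slot) gives $645, worse by 13.
Juno's own top slot is Slot 2 ($110), but forcing Juno→Slot 2 and reassigning the rest optimally gives only $645 — worse by 13.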